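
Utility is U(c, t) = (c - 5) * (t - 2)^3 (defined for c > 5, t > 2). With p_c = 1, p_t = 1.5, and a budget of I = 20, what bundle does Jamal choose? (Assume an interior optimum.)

MU_c = (t−2)^3, MU_t = 3·(c−5)·(t−2)^2.
MRS = (1/3)·(t−2)/(c−5).
Tangency: set MRS = p_c/p_t = 1/1.5 = 2/3.
So (1/3)·(t − 2)/(c − 5) = 2/3, i.e. (t − 2) = 2·(c − 5).
Rewrite the budget in excess-of-subsistence terms: 1·(c − 5) + 1.5·(t − 2) = 20 − 1·5 − 1.5·2 = 12.
Substituting, 4·(c − 5) = 12, so c − 5 = 3 and c* = 8.
Then t − 2 = 2·3 = 6, so t* = 8.

c* = 8, t* = 8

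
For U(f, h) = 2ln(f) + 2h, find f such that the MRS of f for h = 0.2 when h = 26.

f = 5

MU_f = 2/f, MU_h = 2.
MRS = 2/f ÷ 2.
MRS depends only on f: 1/f = 0.2 ⇒ f = 1/0.2 = 5.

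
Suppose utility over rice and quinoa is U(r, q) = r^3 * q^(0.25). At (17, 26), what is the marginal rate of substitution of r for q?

MU_r = 3·r^2·q^(0.25) and MU_q = 0.25·r^3·q^(-0.75).
MRS = MU_r/MU_q = (12)·q/r.
At (17, 26): MRS = 312/17.
That is, one extra unit of r is worth 312/17 units of q at the margin.

MRS = 312/17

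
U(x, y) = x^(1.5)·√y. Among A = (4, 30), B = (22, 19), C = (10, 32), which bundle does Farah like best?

Evaluate utility at each bundle:
U(A) = 43.818.
U(B) = 449.791.
U(C) = 178.885.
Highest utility is B, so B ≻ C ≻ A.

Bundle B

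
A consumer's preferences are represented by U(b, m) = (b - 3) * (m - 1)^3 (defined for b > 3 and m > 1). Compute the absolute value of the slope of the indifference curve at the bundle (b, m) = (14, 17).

MRS = 16/33

MU_b = (m−1)^3, MU_m = 3·(b−3)·(m−1)^2.
MRS = (1/3)·(m−1)/(b−3).
At (14, 17): MRS = 16/33.
So at (14, 17) the consumer would give up 16/33 units of m for one more unit of b.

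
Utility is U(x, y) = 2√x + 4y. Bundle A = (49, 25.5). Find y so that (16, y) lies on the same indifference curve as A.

y = 27

U(49, 25.5) = 116.
Set U(16, y) = 116 and solve.
With x = 16: √16 = 4, so 4y = 116 − 2·4 = 108 and y = 27.
Check: U(16, 27) = 116.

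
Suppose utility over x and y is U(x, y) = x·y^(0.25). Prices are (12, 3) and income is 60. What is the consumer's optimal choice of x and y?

MU_x = y^(0.25) and MU_y = 0.25·x·y^(-0.75).
MRS = MU_x/MU_y = (4)·y/x.
Tangency: set MRS = p_x/p_y = 12/3 = 4.
So (4)·y/x = 4, i.e. y = x.
Substitute into the budget 12·x + 3·y = 60: 15·x = 60, so x* = 4.
Then y* = 4.

x* = 4, y* = 4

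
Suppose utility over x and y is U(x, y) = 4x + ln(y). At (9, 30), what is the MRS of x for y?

MU_x = 4, MU_y = 1/y.
MRS = 4 ÷ (1/y).
At (9, 30): MRS = 120.
That is, one extra unit of x is worth 120 units of y at the margin.

MRS = 120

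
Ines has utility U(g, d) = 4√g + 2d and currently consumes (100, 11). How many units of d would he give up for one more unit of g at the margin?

MRS = 0.1

MU_g = 4/(2√g), MU_d = 2.
MRS = 4/(2√g) ÷ 2.
At (100, 11): MRS = 0.1.
That is, one extra unit of g is worth 0.1 units of d at the margin.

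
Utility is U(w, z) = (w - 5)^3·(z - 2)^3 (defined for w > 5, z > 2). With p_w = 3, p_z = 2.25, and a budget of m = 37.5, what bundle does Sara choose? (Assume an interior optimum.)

w* = 8, z* = 6

MU_w = 3·(w−5)^2·(z−2)^3, MU_z = 3·(w−5)^3·(z−2)^2.
MRS = (z−2)/(w−5).
Tangency: set MRS = p_w/p_z = 3/2.25 = 4/3.
So (z − 2)/(w − 5) = 4/3, i.e. (z − 2) = (4/3)·(w − 5).
Rewrite the budget in excess-of-subsistence terms: 3·(w − 5) + 2.25·(z − 2) = 37.5 − 3·5 − 2.25·2 = 18.
Substituting, 6·(w − 5) = 18, so w − 5 = 3 and w* = 8.
Then z − 2 = (4/3)·3 = 4, so z* = 6.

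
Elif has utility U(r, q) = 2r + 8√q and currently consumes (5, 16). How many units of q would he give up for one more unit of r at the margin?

MU_r = 2, MU_q = 8/(2√q).
MRS = 2 ÷ (8/(2√q)).
At (5, 16): MRS = 2.
The indifference curve has slope −2 at this bundle.

MRS = 2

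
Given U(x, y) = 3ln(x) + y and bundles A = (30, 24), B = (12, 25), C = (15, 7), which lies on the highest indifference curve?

Evaluate utility at each bundle:
U(A) = 34.204.
U(B) = 32.455.
U(C) = 15.124.
Highest utility is A, so A ≻ B ≻ C.

Bundle A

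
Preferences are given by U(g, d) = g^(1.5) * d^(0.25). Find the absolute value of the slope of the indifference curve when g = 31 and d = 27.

MRS = 162/31

MU_g = 1.5·√g·d^(0.25) and MU_d = 0.25·g^(1.5)·d^(-0.75).
MRS = MU_g/MU_d = (6)·d/g.
At (31, 27): MRS = 162/31.
The indifference curve has slope −162/31 at this bundle.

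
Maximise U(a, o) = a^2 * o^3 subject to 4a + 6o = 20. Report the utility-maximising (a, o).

MU_a = 2·a·o^3 and MU_o = 3·a^2·o^2.
MRS = MU_a/MU_o = (2/3)·o/a.
Tangency: set MRS = p_a/p_o = 4/6 = 2/3.
So (2/3)·o/a = 2/3, i.e. o = a.
Substitute into the budget 4·a + 6·o = 20: 10·a = 20, so a* = 2.
Then o* = 2.

a* = 2, o* = 2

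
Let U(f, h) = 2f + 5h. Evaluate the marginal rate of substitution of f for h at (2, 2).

MRS = 0.4

MU_f = 2, MU_h = 5, so MRS = 2/5 = 0.4 at every bundle.
At (2, 2): MRS = 0.4.
So at (2, 2) the consumer would give up 0.4 units of h for one more unit of f.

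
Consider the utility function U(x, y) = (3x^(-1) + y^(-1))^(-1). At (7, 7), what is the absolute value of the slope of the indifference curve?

MRS = 3

For CES with ρ = -1, MRS = (3/1)·(y/x)^2.
At (7, 7): MRS = 3.
The indifference curve has slope −3 at this bundle.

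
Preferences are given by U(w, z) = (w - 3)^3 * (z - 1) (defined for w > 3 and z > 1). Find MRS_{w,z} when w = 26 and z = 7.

MU_w = 3·(w−3)^2·(z−1), MU_z = (w−3)^3.
MRS = (3/1)·(z−1)/(w−3).
At (26, 7): MRS = 18/23.
So at (26, 7) the consumer would give up 18/23 units of z for one more unit of w.

MRS = 18/23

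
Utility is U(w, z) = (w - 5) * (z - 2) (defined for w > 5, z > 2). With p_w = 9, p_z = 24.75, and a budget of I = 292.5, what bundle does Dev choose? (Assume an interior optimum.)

w* = 16, z* = 6

MU_w = (z−2), MU_z = (w−5).
MRS = (z−2)/(w−5).
Tangency: set MRS = p_w/p_z = 9/24.75 = 4/11.
So (z − 2)/(w − 5) = 4/11, i.e. (z − 2) = (4/11)·(w − 5).
Rewrite the budget in excess-of-subsistence terms: 9·(w − 5) + 24.75·(z − 2) = 292.5 − 9·5 − 24.75·2 = 198.
Substituting, 18·(w − 5) = 198, so w − 5 = 11 and w* = 16.
Then z − 2 = (4/11)·11 = 4, so z* = 6.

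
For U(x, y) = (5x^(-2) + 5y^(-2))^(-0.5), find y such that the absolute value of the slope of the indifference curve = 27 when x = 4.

For CES with ρ = -2, MRS = (y/x)^3.
Setting (y/4)^3 = 27 gives y/4 = 3 and y = 12.

y = 12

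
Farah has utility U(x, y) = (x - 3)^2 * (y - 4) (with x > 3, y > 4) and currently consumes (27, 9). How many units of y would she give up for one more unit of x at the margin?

MRS = 5/12

MU_x = 2·(x−3)·(y−4), MU_y = (x−3)^2.
MRS = (2/1)·(y−4)/(x−3).
At (27, 9): MRS = 5/12.
That is, one extra unit of x is worth 5/12 units of y at the margin.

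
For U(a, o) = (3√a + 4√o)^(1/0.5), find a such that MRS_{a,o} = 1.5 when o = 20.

a = 5

For CES with ρ = 0.5, MRS = (3/4)·√(o/a).
Setting (3/4)·√(20/a) = 1.5 gives √(20/a) = 2, so 20/a = 4 and a = 5.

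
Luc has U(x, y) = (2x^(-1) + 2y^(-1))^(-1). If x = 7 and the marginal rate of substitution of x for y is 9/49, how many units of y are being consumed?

y = 3

For CES with ρ = -1, MRS = (y/x)^2.
Setting (y/7)^2 = 9/49 gives y/7 = 3/7 and y = 3.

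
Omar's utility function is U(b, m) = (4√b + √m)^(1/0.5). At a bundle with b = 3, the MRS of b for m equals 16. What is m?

For CES with ρ = 0.5, MRS = (4/1)·√(m/b).
Setting (4/1)·√(m/3) = 16 gives √(m/3) = 4, so m/3 = 16 and m = 48.

m = 48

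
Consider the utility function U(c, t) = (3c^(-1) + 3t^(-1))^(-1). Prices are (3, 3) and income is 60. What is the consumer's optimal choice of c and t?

For CES with ρ = -1, MRS = (t/c)^2.
Tangency: set MRS = p_c/p_t = 3/3 = 1.
So (t/c)^2 = 1; taking the square root, t/c = 1, i.e. t = c.
Substitute into the budget 3·c + 3·t = 60: 6·c = 60, so c* = 10 and t* = 10.

c* = 10, t* = 10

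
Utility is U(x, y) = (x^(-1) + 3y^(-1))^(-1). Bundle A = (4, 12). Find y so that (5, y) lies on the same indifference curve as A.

y = 10

U depends on (x, y) only through S = x^(-1) + 3y^(-1), so equal utility means equal S. At (4, 12): S = 0.5.
With x = 5: 5^(-1) = 0.2, so 3y^(-1) = 0.5 − 0.2 = 0.3, i.e. y^(-1) = 0.1.
Hence y = 1/0.1 = 10.
Check: U(5, 10) = 2.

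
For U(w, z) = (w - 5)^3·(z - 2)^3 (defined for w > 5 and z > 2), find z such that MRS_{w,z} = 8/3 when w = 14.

MU_w = 3·(w−5)^2·(z−2)^3, MU_z = 3·(w−5)^3·(z−2)^2.
MRS = (z−2)/(w−5).
Substitute w = 14: MRS = (z − 2)/9. Setting this equal to 8/3 gives z − 2 = (8/3)·9 = 24, so z = 26.

z = 26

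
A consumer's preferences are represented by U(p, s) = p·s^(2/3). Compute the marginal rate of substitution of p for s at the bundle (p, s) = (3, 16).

MRS = 8

MU_p = s^(2/3) and MU_s = 2/3·p·s^(-1/3).
MRS = MU_p/MU_s = (1.5)·s/p.
At (3, 16): MRS = 8.
The indifference curve has slope −8 at this bundle.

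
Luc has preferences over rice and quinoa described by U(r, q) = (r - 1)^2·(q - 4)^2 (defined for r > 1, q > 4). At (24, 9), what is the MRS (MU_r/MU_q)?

MRS = 5/23

MU_r = 2·(r−1)·(q−4)^2, MU_q = 2·(r−1)^2·(q−4).
MRS = (q−4)/(r−1).
At (24, 9): MRS = 5/23.
The indifference curve has slope −5/23 at this bundle.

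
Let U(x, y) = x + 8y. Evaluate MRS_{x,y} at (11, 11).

MU_x = 1, MU_y = 8, so MRS = 1/8 = 0.125 at every bundle.
At (11, 11): MRS = 0.125.
So at (11, 11) the consumer would give up 0.125 units of y for one more unit of x.

MRS = 0.125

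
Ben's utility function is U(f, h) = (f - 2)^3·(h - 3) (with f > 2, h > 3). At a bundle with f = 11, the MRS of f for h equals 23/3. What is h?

h = 26

MU_f = 3·(f−2)^2·(h−3), MU_h = (f−2)^3.
MRS = (3/1)·(h−3)/(f−2).
Substitute f = 11: MRS = (h − 3)/3. Setting this equal to 23/3 gives h − 3 = (23/3)·3 = 23, so h = 26.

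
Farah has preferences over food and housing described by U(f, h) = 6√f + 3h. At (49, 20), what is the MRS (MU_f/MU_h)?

MU_f = 6/(2√f), MU_h = 3.
MRS = 6/(2√f) ÷ 3.
At (49, 20): MRS = 1/7.
So at (49, 20) the consumer would give up 1/7 units of h for one more unit of f.

MRS = 1/7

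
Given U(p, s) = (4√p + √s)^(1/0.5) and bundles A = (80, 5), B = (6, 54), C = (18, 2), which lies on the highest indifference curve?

Evaluate utility at each bundle:
U(A) = 1445.000.
U(B) = 294.000.
U(C) = 338.000.
Highest utility is A, so A ≻ C ≻ B.

Bundle A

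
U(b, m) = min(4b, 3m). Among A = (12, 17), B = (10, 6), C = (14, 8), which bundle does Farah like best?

Evaluate utility at each bundle:
U(A) = 48.
U(B) = 18.
U(C) = 24.
Highest utility is A, so A ≻ C ≻ B.

Bundle A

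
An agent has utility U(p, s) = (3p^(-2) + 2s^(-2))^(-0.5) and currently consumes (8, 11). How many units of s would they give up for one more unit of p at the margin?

For CES with ρ = -2, MRS = (3/2)·(s/p)^3.
At (8, 11): MRS = 3993/1024.
The indifference curve has slope −3993/1024 at this bundle.

MRS = 3993/1024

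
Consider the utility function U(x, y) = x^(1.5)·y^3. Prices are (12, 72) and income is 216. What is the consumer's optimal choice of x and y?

x* = 6, y* = 2

MU_x = 1.5·√x·y^3 and MU_y = 3·x^(1.5)·y^2.
MRS = MU_x/MU_y = (0.5)·y/x.
Tangency: set MRS = p_x/p_y = 12/72 = 1/6.
So (0.5)·y/x = 1/6, i.e. y = (1/3)·x.
Substitute into the budget 12·x + 72·y = 216: 36·x = 216, so x* = 6.
Then y* = (1/3)·6 = 2.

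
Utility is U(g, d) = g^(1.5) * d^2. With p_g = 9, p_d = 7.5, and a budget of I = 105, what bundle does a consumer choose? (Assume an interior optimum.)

g* = 5, d* = 8

MU_g = 1.5·√g·d^2 and MU_d = 2·g^(1.5)·d.
MRS = MU_g/MU_d = (0.75)·d/g.
Tangency: set MRS = p_g/p_d = 9/7.5 = 1.2.
So (0.75)·d/g = 1.2, i.e. d = 1.6·g.
Substitute into the budget 9·g + 7.5·d = 105: 21·g = 105, so g* = 5.
Then d* = 1.6·5 = 8.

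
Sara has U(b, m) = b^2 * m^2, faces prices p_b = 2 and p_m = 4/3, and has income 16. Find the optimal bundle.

MU_b = 2·b·m^2 and MU_m = 2·b^2·m.
MRS = MU_b/MU_m = m/b.
Tangency: set MRS = p_b/p_m = 2/(4/3) = 1.5.
So m/b = 1.5, i.e. m = 1.5·b.
Substitute into the budget 2·b + (4/3)·m = 16: 4·b = 16, so b* = 4.
Then m* = 1.5·4 = 6.

b* = 4, m* = 6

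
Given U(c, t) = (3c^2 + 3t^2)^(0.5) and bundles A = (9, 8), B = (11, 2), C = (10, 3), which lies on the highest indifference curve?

Bundle A

Evaluate utility at each bundle:
U(A) = 20.857.
U(B) = 19.365.
U(C) = 18.083.
Highest utility is A, so A ≻ B ≻ C.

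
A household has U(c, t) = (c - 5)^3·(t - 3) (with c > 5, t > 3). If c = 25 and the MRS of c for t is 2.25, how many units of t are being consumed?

MU_c = 3·(c−5)^2·(t−3), MU_t = (c−5)^3.
MRS = (3/1)·(t−3)/(c−5).
Substitute c = 25: MRS = (t − 3)/(20/3). Setting this equal to 2.25 gives t − 3 = 2.25·(20/3) = 15, so t = 18.

t = 18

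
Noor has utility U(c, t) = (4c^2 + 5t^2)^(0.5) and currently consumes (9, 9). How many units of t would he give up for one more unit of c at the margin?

For CES with ρ = 2, MRS = (4/5)·(t/c)^(-1).
At (9, 9): MRS = 0.8.
So at (9, 9) the consumer would give up 0.8 units of t for one more unit of c.

MRS = 0.8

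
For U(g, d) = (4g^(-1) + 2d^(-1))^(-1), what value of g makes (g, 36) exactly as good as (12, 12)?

U depends on (g, d) only through S = 4g^(-1) + 2d^(-1), so equal utility means equal S. At (12, 12): S = 0.5.
With d = 36: 2·36^(-1) = 1/18, so 4g^(-1) = 0.5 − 1/18 = 4/9, i.e. g^(-1) = 1/9.
Hence g = 1/(1/9) = 9.
Check: U(9, 36) = 2.

g = 9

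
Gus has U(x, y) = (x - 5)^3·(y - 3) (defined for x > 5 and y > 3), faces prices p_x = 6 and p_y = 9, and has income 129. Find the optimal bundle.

x* = 14, y* = 5

MU_x = 3·(x−5)^2·(y−3), MU_y = (x−5)^3.
MRS = (3/1)·(y−3)/(x−5).
Tangency: set MRS = p_x/p_y = 6/9 = 2/3.
So (3/1)·(y − 3)/(x − 5) = 2/3, i.e. (y − 3) = (2/9)·(x − 5).
Rewrite the budget in excess-of-subsistence terms: 6·(x − 5) + 9·(y − 3) = 129 − 6·5 − 9·3 = 72.
Substituting, 8·(x − 5) = 72, so x − 5 = 9 and x* = 14.
Then y − 3 = (2/9)·9 = 2, so y* = 5.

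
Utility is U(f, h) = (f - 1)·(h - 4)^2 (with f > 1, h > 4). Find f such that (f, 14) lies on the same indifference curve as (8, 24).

f = 29

U(8, 24) = 2800.
Set U(f, 14) = 2800 and solve.
With h = 14: (14 − 4)^2 = 100, so (f − 1) = 2800/100 = 28.
So f = 1 + 28 = 29.
Check: U(29, 14) = 2800.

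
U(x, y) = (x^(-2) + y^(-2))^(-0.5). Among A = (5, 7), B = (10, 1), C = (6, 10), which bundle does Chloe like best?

Bundle C

Evaluate utility at each bundle:
U(A) = 4.069.
U(B) = 0.995.
U(C) = 5.145.
Highest utility is C, so C ≻ A ≻ B.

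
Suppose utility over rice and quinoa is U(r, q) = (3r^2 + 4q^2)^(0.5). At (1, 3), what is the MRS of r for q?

For CES with ρ = 2, MRS = (3/4)·(q/r)^(-1).
At (1, 3): MRS = 0.25.
That is, one extra unit of r is worth 0.25 units of q at the margin.

MRS = 0.25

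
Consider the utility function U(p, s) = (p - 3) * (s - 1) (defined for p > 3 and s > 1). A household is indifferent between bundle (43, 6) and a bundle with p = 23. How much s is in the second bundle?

s = 11

U(43, 6) = 200.
Set U(23, s) = 200 and solve.
With p = 23: (23 − 3) = 20, so (s − 1) = 200/20 = 10.
So s = 1 + 10 = 11.
Check: U(23, 11) = 200.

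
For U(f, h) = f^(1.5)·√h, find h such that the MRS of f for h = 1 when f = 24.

h = 8

MU_f = 1.5·√f·√h and MU_h = 0.5·f^(1.5)·h^(-0.5).
MRS = MU_f/MU_h = (3)·h/f.
Substitute f = 24: MRS = h/8. Setting h/8 = 1 gives h = 1·8 = 8.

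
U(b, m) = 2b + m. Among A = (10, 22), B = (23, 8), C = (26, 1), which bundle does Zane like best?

Bundle B

Evaluate utility at each bundle:
U(A) = 42.
U(B) = 54.
U(C) = 53.
Highest utility is B, so B ≻ C ≻ A.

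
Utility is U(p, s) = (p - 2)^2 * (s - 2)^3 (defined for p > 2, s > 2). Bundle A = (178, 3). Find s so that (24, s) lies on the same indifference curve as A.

U(178, 3) = 30976.
Set U(24, s) = 30976 and solve.
With p = 24: (24 − 2)^2 = 484, so (s − 2)^3 = 30976/484 = 64.
Taking the cube root (with s > 2): s − 2 = 4, so s = 6.
Check: U(24, 6) = 30976.

s = 6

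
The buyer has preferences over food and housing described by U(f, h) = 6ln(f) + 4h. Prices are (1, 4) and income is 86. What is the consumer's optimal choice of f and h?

f* = 6, h* = 20

MU_f = 6/f, MU_h = 4.
MRS = 6/f ÷ 4.
Tangency: set MRS = p_f/p_h = 1/4 = 0.25.
MRS depends only on f: 1.5/f = 0.25 ⇒ f* = 1.5/0.25 = 6.
From the budget, 4·h = 86 − 1·6 = 80, so h* = 20.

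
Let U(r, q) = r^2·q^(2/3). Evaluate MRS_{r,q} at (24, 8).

MRS = 1

MU_r = 2·r·q^(2/3) and MU_q = 2/3·r^2·q^(-1/3).
MRS = MU_r/MU_q = (3)·q/r.
At (24, 8): MRS = 1.
The indifference curve has slope −1 at this bundle.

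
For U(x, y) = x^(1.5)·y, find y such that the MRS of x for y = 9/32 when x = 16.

y = 3

MU_x = 1.5·√x·y and MU_y = x^(1.5).
MRS = MU_x/MU_y = (1.5)·y/x.
Substitute x = 16: MRS = y/(32/3). Setting y/(32/3) = 9/32 gives y = (9/32)·(32/3) = 3.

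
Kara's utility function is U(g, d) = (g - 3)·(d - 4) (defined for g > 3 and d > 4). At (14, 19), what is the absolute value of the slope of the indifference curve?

MRS = 15/11

MU_g = (d−4), MU_d = (g−3).
MRS = (d−4)/(g−3).
At (14, 19): MRS = 15/11.
So at (14, 19) the consumer would give up 15/11 units of d for one more unit of g.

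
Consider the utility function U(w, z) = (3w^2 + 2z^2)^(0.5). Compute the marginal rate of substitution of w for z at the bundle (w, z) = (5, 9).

For CES with ρ = 2, MRS = (3/2)·(z/w)^(-1).
At (5, 9): MRS = 5/6.
The indifference curve has slope −5/6 at this bundle.

MRS = 5/6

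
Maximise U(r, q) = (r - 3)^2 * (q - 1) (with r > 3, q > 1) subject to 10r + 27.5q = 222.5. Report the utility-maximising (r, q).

r* = 14, q* = 3

MU_r = 2·(r−3)·(q−1), MU_q = (r−3)^2.
MRS = (2/1)·(q−1)/(r−3).
Tangency: set MRS = p_r/p_q = 10/27.5 = 4/11.
So (2/1)·(q − 1)/(r − 3) = 4/11, i.e. (q − 1) = (2/11)·(r − 3).
Rewrite the budget in excess-of-subsistence terms: 10·(r − 3) + 27.5·(q − 1) = 222.5 − 10·3 − 27.5·1 = 165.
Substituting, 15·(r − 3) = 165, so r − 3 = 11 and r* = 14.
Then q − 1 = (2/11)·11 = 2, so q* = 3.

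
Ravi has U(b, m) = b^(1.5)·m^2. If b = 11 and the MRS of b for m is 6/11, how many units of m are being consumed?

m = 8

MU_b = 1.5·√b·m^2 and MU_m = 2·b^(1.5)·m.
MRS = MU_b/MU_m = (0.75)·m/b.
Substitute b = 11: MRS = m/(44/3). Setting m/(44/3) = 6/11 gives m = (6/11)·(44/3) = 8.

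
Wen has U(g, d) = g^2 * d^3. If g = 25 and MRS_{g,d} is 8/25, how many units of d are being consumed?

MU_g = 2·g·d^3 and MU_d = 3·g^2·d^2.
MRS = MU_g/MU_d = (2/3)·d/g.
Substitute g = 25: MRS = d/37.5. Setting d/37.5 = 8/25 gives d = (8/25)·37.5 = 12.

d = 12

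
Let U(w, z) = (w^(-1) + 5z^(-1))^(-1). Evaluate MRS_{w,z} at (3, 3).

For CES with ρ = -1, MRS = (1/5)·(z/w)^2.
At (3, 3): MRS = 0.2.
The indifference curve has slope −0.2 at this bundle.

MRS = 0.2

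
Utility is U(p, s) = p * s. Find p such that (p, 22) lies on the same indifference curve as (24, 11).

U(24, 11) = 264.
Set U(p, 22) = 264 and solve.
With s = 22: p = 264/22 = 12.
Check: U(12, 22) = 264.

p = 12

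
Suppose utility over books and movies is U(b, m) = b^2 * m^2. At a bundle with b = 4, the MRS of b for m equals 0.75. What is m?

MU_b = 2·b·m^2 and MU_m = 2·b^2·m.
MRS = MU_b/MU_m = m/b.
Substitute b = 4: MRS = m/4. Setting m/4 = 0.75 gives m = 0.75·4 = 3.

m = 3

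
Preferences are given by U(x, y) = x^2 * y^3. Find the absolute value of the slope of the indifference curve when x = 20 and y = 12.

MU_x = 2·x·y^3 and MU_y = 3·x^2·y^2.
MRS = MU_x/MU_y = (2/3)·y/x.
At (20, 12): MRS = 0.4.
The indifference curve has slope −0.4 at this bundle.

MRS = 0.4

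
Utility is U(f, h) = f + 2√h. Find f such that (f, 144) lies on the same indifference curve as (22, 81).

U(22, 81) = 40.
Set U(f, 144) = 40 and solve.
With h = 144: √144 = 12, so f = 40 − 2·12 = 16.
Check: U(16, 144) = 40.

f = 16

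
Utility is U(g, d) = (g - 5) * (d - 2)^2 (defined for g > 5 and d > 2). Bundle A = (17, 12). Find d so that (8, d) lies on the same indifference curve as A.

d = 22

U(17, 12) = 1200.
Set U(8, d) = 1200 and solve.
With g = 8: (8 − 5) = 3, so (d − 2)^2 = 1200/3 = 400.
Taking the square root (with d > 2): d − 2 = 20, so d = 22.
Check: U(8, 22) = 1200.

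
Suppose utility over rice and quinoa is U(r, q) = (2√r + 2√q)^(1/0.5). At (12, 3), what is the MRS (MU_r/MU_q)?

MRS = 0.5

For CES with ρ = 0.5, MRS = √(q/r).
At (12, 3): MRS = 0.5.
So at (12, 3) the consumer would give up 0.5 units of q for one more unit of r.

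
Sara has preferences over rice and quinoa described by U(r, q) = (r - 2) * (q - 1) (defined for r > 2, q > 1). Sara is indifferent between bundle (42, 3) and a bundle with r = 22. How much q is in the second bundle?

U(42, 3) = 80.
Set U(22, q) = 80 and solve.
With r = 22: (22 − 2) = 20, so (q − 1) = 80/20 = 4.
So q = 1 + 4 = 5.
Check: U(22, 5) = 80.

q = 5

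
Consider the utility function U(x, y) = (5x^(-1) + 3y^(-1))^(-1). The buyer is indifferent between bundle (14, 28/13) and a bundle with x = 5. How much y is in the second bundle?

y = 4

U depends on (x, y) only through S = 5x^(-1) + 3y^(-1), so equal utility means equal S. At (14, 28/13): S = 1.75.
With x = 5: 5·5^(-1) = 1, so 3y^(-1) = 1.75 − 1 = 0.75, i.e. y^(-1) = 0.25.
Hence y = 1/0.25 = 4.
Check: U(5, 4) = 0.5714.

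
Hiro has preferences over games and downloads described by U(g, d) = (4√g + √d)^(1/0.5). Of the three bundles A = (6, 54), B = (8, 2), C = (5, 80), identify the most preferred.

Evaluate utility at each bundle:
U(A) = 294.000.
U(B) = 162.000.
U(C) = 320.000.
Highest utility is C, so C ≻ A ≻ B.

Bundle C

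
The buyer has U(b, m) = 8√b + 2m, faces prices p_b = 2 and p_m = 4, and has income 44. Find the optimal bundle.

b* = 16, m* = 3

MU_b = 8/(2√b), MU_m = 2.
MRS = 8/(2√b) ÷ 2.
Tangency: set MRS = p_b/p_m = 2/4 = 0.5.
MRS depends only on b: 2/√b = 0.5 ⇒ √b = 2/0.5 = 4 ⇒ b* = 16.
From the budget, 4·m = 44 − 2·16 = 12, so m* = 3.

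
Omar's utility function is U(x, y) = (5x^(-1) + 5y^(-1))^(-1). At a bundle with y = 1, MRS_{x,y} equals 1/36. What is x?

x = 6

For CES with ρ = -1, MRS = (y/x)^2.
Setting (1/x)^2 = 1/36 gives 1/x = 1/6 and x = 6.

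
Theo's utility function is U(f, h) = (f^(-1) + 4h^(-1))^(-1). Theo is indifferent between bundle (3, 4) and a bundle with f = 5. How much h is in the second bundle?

U depends on (f, h) only through S = f^(-1) + 4h^(-1), so equal utility means equal S. At (3, 4): S = 4/3.
With f = 5: 5^(-1) = 0.2, so 4h^(-1) = 4/3 − 0.2 = 17/15, i.e. h^(-1) = 17/60.
Hence h = 1/(17/60) = 60/17.
Check: U(5, 60/17) = 0.75.

h = 60/17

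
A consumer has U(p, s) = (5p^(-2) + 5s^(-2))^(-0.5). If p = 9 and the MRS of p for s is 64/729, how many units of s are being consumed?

s = 4

For CES with ρ = -2, MRS = (s/p)^3.
Setting (s/9)^3 = 64/729 gives s/9 = 4/9 and s = 4.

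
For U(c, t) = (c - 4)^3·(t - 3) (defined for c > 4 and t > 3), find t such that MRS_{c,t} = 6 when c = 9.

MU_c = 3·(c−4)^2·(t−3), MU_t = (c−4)^3.
MRS = (3/1)·(t−3)/(c−4).
Substitute c = 9: MRS = (t − 3)/(5/3). Setting this equal to 6 gives t − 3 = 6·(5/3) = 10, so t = 13.

t = 13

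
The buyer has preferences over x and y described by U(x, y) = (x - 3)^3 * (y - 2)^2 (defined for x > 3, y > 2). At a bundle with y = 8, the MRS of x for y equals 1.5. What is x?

MU_x = 3·(x−3)^2·(y−2)^2, MU_y = 2·(x−3)^3·(y−2).
MRS = (3/2)·(y−2)/(x−3).
Substitute y = 8: MRS = 9/(x − 3). Setting this equal to 1.5 gives x − 3 = 9/1.5 = 6, so x = 9.

x = 9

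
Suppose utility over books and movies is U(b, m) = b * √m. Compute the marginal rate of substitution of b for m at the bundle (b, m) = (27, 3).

MRS = 2/9

MU_b = √m and MU_m = 0.5·b·m^(-0.5).
MRS = MU_b/MU_m = (2)·m/b.
At (27, 3): MRS = 2/9.
So at (27, 3) the consumer would give up 2/9 units of m for one more unit of b.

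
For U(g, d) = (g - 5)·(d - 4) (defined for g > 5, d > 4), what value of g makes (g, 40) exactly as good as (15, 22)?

g = 10

U(15, 22) = 180.
Set U(g, 40) = 180 and solve.
With d = 40: (40 − 4) = 36, so (g − 5) = 180/36 = 5.
So g = 5 + 5 = 10.
Check: U(10, 40) = 180.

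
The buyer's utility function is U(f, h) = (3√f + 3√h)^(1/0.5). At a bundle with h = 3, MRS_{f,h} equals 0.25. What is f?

For CES with ρ = 0.5, MRS = √(h/f).
Setting √(3/f) = 0.25 gives 3/f = 1/16 and f = 48.

f = 48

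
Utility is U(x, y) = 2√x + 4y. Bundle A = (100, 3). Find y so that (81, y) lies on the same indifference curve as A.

U(100, 3) = 32.
Set U(81, y) = 32 and solve.
With x = 81: √81 = 9, so 4y = 32 − 2·9 = 14 and y = 3.5.
Check: U(81, 3.5) = 32.

y = 3.5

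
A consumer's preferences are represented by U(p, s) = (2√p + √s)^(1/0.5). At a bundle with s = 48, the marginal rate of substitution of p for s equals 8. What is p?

p = 3

For CES with ρ = 0.5, MRS = (2/1)·√(s/p).
Setting (2/1)·√(48/p) = 8 gives √(48/p) = 4, so 48/p = 16 and p = 3.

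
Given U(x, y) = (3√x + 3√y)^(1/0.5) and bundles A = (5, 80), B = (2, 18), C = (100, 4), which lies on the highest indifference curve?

Bundle C

Evaluate utility at each bundle:
U(A) = 1125.000.
U(B) = 288.000.
U(C) = 1296.000.
Highest utility is C, so C ≻ A ≻ B.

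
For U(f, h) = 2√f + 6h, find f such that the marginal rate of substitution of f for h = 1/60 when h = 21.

f = 100

MU_f = 2/(2√f), MU_h = 6.
MRS = 2/(2√f) ÷ 6.
MRS depends only on f: (1/6)/√f = 1/60 ⇒ √f = (1/6)/(1/60) = 10 ⇒ f = 100.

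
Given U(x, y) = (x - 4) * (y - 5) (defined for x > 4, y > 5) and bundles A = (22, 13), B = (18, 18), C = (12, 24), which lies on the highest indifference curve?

Evaluate utility at each bundle:
U(A) = 144.
U(B) = 182.
U(C) = 152.
Highest utility is B, so B ≻ C ≻ A.

Bundle B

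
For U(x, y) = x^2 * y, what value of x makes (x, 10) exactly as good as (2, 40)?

x = 4

U(2, 40) = 160.
Set U(x, 10) = 160 and solve.
With y = 10: x^2 = 160/10 = 16; taking the square root, x = 4.
Check: U(4, 10) = 160.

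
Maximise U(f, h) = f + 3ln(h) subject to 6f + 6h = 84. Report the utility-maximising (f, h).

f* = 11, h* = 3

MU_f = 1, MU_h = 3/h.
MRS = 1 ÷ (3/h).
Tangency: set MRS = p_f/p_h = 6/6 = 1.
MRS depends only on h: (1/3)·h = 1 ⇒ h* = 1/(1/3) = 3.
From the budget, 6·f = 84 − 6·3 = 66, so f* = 11.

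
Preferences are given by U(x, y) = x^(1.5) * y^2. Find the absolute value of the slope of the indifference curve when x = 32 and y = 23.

MRS = 69/128

MU_x = 1.5·√x·y^2 and MU_y = 2·x^(1.5)·y.
MRS = MU_x/MU_y = (0.75)·y/x.
At (32, 23): MRS = 69/128.
The indifference curve has slope −69/128 at this bundle.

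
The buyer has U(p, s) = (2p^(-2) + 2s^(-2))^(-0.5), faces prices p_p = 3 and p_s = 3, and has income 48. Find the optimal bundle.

For CES with ρ = -2, MRS = (s/p)^3.
Tangency: set MRS = p_p/p_s = 3/3 = 1.
So (s/p)^3 = 1; taking the cube root, s/p = 1, i.e. s = p.
Substitute into the budget 3·p + 3·s = 48: 6·p = 48, so p* = 8 and s* = 8.

p* = 8, s* = 8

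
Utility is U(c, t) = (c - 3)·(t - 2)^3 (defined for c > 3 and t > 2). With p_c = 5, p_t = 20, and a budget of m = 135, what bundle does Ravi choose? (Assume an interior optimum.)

MU_c = (t−2)^3, MU_t = 3·(c−3)·(t−2)^2.
MRS = (1/3)·(t−2)/(c−3).
Tangency: set MRS = p_c/p_t = 5/20 = 0.25.
So (1/3)·(t − 2)/(c − 3) = 0.25, i.e. (t − 2) = 0.75·(c − 3).
Rewrite the budget in excess-of-subsistence terms: 5·(c − 3) + 20·(t − 2) = 135 − 5·3 − 20·2 = 80.
Substituting, 20·(c − 3) = 80, so c − 3 = 4 and c* = 7.
Then t − 2 = 0.75·4 = 3, so t* = 5.

c* = 7, t* = 5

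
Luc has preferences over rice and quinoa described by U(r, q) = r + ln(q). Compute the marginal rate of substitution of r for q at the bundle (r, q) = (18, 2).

MU_r = 1, MU_q = 1/q.
MRS = 1 ÷ (1/q).
At (18, 2): MRS = 2.
The indifference curve has slope −2 at this bundle.

MRS = 2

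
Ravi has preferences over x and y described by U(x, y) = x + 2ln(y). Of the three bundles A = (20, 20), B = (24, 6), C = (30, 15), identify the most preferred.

Bundle C

Evaluate utility at each bundle:
U(A) = 25.991.
U(B) = 27.584.
U(C) = 35.416.
Highest utility is C, so C ≻ B ≻ A.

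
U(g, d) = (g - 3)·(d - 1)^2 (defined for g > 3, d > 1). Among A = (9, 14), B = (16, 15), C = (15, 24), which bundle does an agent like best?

Evaluate utility at each bundle:
U(A) = 1014.
U(B) = 2548.
U(C) = 6348.
Highest utility is C, so C ≻ B ≻ A.

Bundle C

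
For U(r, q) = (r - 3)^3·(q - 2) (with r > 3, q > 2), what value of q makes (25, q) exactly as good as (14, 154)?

q = 21

U(14, 154) = 202312.
Set U(25, q) = 202312 and solve.
With r = 25: (25 − 3)^3 = 10648, so (q − 2) = 202312/10648 = 19.
So q = 2 + 19 = 21.
Check: U(25, 21) = 202312.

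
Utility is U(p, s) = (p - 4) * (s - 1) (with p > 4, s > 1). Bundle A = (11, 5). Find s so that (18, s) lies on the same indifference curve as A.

U(11, 5) = 28.
Set U(18, s) = 28 and solve.
With p = 18: (18 − 4) = 14, so (s − 1) = 28/14 = 2.
So s = 1 + 2 = 3.
Check: U(18, 3) = 28.

s = 3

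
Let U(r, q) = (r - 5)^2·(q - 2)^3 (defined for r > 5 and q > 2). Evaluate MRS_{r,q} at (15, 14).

MU_r = 2·(r−5)·(q−2)^3, MU_q = 3·(r−5)^2·(q−2)^2.
MRS = (2/3)·(q−2)/(r−5).
At (15, 14): MRS = 0.8.
The indifference curve has slope −0.8 at this bundle.

MRS = 0.8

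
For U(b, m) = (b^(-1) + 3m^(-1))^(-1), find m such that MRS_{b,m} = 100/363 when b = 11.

For CES with ρ = -1, MRS = (1/3)·(m/b)^2.
Setting (1/3)·(m/11)^2 = 100/363 gives (m/11)^2 = 100/121, so m/11 = 10/11 and m = 10.

m = 10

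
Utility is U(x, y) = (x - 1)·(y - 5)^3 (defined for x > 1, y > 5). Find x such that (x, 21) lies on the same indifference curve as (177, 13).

U(177, 13) = 90112.
Set U(x, 21) = 90112 and solve.
With y = 21: (21 − 5)^3 = 4096, so (x − 1) = 90112/4096 = 22.
So x = 1 + 22 = 23.
Check: U(23, 21) = 90112.

x = 23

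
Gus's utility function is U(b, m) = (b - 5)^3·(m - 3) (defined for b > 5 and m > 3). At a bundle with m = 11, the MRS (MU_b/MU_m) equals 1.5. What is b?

b = 21

MU_b = 3·(b−5)^2·(m−3), MU_m = (b−5)^3.
MRS = (3/1)·(m−3)/(b−5).
Substitute m = 11: MRS = 24/(b − 5). Setting this equal to 1.5 gives b − 5 = 24/1.5 = 16, so b = 21.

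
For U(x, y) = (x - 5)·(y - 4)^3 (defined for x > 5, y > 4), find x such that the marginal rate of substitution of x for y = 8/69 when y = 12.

x = 28

MU_x = (y−4)^3, MU_y = 3·(x−5)·(y−4)^2.
MRS = (1/3)·(y−4)/(x−5).
Substitute y = 12: MRS = (8/3)/(x − 5). Setting this equal to 8/69 gives x − 5 = (8/3)/(8/69) = 23, so x = 28.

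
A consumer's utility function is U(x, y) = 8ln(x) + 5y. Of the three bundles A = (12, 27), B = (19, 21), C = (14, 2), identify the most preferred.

Evaluate utility at each bundle:
U(A) = 154.879.
U(B) = 128.556.
U(C) = 31.112.
Highest utility is A, so A ≻ B ≻ C.

Bundle A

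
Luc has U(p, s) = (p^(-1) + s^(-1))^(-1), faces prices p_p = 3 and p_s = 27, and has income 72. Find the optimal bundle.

For CES with ρ = -1, MRS = (s/p)^2.
Tangency: set MRS = p_p/p_s = 3/27 = 1/9.
So (s/p)^2 = 1/9; taking the square root, s/p = 1/3, i.e. s = (1/3)·p.
Substitute into the budget 3·p + 27·s = 72: 12·p = 72, so p* = 6 and s* = (1/3)·6 = 2.

p* = 6, s* = 2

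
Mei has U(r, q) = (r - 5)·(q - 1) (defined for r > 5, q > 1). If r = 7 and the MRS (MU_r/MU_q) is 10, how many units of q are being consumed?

q = 21

MU_r = (q−1), MU_q = (r−5).
MRS = (q−1)/(r−5).
Substitute r = 7: MRS = (q − 1)/2. Setting this equal to 10 gives q − 1 = 10·2 = 20, so q = 21.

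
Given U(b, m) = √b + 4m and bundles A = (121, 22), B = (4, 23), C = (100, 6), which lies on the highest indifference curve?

Bundle A

Evaluate utility at each bundle:
U(A) = 99.000.
U(B) = 94.000.
U(C) = 34.000.
Highest utility is A, so A ≻ B ≻ C.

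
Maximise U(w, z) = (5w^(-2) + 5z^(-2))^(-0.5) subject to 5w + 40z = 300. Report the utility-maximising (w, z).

w* = 12, z* = 6

For CES with ρ = -2, MRS = (z/w)^3.
Tangency: set MRS = p_w/p_z = 5/40 = 0.125.
So (z/w)^3 = 0.125; taking the cube root, z/w = 0.5, i.e. z = 0.5·w.
Substitute into the budget 5·w + 40·z = 300: 25·w = 300, so w* = 12 and z* = 0.5·12 = 6.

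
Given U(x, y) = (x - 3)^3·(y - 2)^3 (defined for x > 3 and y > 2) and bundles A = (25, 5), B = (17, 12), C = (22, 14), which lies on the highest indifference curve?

Bundle C

Evaluate utility at each bundle:
U(A) = 287496.
U(B) = 2744000.
U(C) = 11852352.
Highest utility is C, so C ≻ B ≻ A.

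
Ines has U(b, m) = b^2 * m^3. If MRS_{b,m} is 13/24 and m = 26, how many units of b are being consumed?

b = 32

MU_b = 2·b·m^3 and MU_m = 3·b^2·m^2.
MRS = MU_b/MU_m = (2/3)·m/b.
Substitute m = 26: MRS = (52/3)/b. Setting (52/3)/b = 13/24 gives b = (52/3)/(13/24) = 32.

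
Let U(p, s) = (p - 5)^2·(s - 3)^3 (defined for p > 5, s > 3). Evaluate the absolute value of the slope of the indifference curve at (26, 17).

MRS = 4/9

MU_p = 2·(p−5)·(s−3)^3, MU_s = 3·(p−5)^2·(s−3)^2.
MRS = (2/3)·(s−3)/(p−5).
At (26, 17): MRS = 4/9.
So at (26, 17) the consumer would give up 4/9 units of s for one more unit of p.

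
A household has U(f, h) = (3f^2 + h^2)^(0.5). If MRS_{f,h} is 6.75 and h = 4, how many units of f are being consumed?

f = 9

For CES with ρ = 2, MRS = (3/1)·(h/f)^(-1).
Setting (3/1)·(4/f)^(-1) = 6.75 gives (4/f)^(-1) = 2.25, so 4/f = 4/9 and f = 9.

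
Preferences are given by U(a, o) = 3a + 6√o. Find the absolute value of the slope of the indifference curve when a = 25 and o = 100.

MRS = 10

MU_a = 3, MU_o = 6/(2√o).
MRS = 3 ÷ (6/(2√o)).
At (25, 100): MRS = 10.
That is, one extra unit of a is worth 10 units of o at the margin.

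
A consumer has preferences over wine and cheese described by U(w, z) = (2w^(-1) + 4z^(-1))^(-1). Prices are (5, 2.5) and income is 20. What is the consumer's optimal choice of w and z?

For CES with ρ = -1, MRS = (2/4)·(z/w)^2.
Tangency: set MRS = p_w/p_z = 5/2.5 = 2.
So (z/w)^2 = 4; taking the square root, z/w = 2, i.e. z = 2·w.
Substitute into the budget 5·w + 2.5·z = 20: 10·w = 20, so w* = 2 and z* = 2·2 = 4.

w* = 2, z* = 4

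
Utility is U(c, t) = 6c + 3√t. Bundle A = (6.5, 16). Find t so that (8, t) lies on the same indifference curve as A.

U(6.5, 16) = 51.
Set U(8, t) = 51 and solve.
With c = 8: 3√t = 51 − 6·8 = 3, so √t = 1 and t = 1.
Check: U(8, 1) = 51.

t = 1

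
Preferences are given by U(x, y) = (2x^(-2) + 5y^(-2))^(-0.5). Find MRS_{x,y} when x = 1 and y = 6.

MRS = 86.4

For CES with ρ = -2, MRS = (2/5)·(y/x)^3.
At (1, 6): MRS = 86.4.
That is, one extra unit of x is worth 86.4 units of y at the margin.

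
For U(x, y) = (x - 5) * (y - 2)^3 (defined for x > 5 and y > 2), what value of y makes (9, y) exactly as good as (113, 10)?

U(113, 10) = 55296.
Set U(9, y) = 55296 and solve.
With x = 9: (9 − 5) = 4, so (y − 2)^3 = 55296/4 = 13824.
Taking the cube root (with y > 2): y − 2 = 24, so y = 26.
Check: U(9, 26) = 55296.

y = 26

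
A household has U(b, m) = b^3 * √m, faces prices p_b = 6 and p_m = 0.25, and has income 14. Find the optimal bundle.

b* = 2, m* = 8

MU_b = 3·b^2·√m and MU_m = 0.5·b^3·m^(-0.5).
MRS = MU_b/MU_m = (6)·m/b.
Tangency: set MRS = p_b/p_m = 6/0.25 = 24.
So (6)·m/b = 24, i.e. m = 4·b.
Substitute into the budget 6·b + 0.25·m = 14: 7·b = 14, so b* = 2.
Then m* = 4·2 = 8.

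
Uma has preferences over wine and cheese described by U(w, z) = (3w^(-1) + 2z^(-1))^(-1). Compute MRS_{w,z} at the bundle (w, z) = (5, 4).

For CES with ρ = -1, MRS = (3/2)·(z/w)^2.
At (5, 4): MRS = 24/25.
So at (5, 4) the consumer would give up 24/25 units of z for one more unit of w.

MRS = 24/25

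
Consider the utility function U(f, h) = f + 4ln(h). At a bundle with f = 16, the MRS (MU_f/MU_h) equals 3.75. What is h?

h = 15

MU_f = 1, MU_h = 4/h.
MRS = 1 ÷ (4/h).
MRS depends only on h: 0.25·h = 3.75 ⇒ h = 3.75/0.25 = 15.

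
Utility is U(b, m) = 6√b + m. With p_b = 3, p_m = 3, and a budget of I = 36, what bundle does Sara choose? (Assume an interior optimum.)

b* = 9, m* = 3

MU_b = 6/(2√b), MU_m = 1.
MRS = 6/(2√b) ÷ 1.
Tangency: set MRS = p_b/p_m = 3/3 = 1.
MRS depends only on b: 3/√b = 1 ⇒ √b = 3/1 = 3 ⇒ b* = 9.
From the budget, 3·m = 36 − 3·9 = 9, so m* = 3.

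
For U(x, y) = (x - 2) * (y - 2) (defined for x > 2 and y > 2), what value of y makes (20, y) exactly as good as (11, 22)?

y = 12

U(11, 22) = 180.
Set U(20, y) = 180 and solve.
With x = 20: (20 − 2) = 18, so (y − 2) = 180/18 = 10.
So y = 2 + 10 = 12.
Check: U(20, 12) = 180.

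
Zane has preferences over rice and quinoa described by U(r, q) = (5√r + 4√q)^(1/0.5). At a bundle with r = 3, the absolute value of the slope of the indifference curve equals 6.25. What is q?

q = 75

For CES with ρ = 0.5, MRS = (5/4)·√(q/r).
Setting (5/4)·√(q/3) = 6.25 gives √(q/3) = 5, so q/3 = 25 and q = 75.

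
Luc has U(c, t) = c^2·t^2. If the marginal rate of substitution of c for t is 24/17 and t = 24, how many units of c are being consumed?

MU_c = 2·c·t^2 and MU_t = 2·c^2·t.
MRS = MU_c/MU_t = t/c.
Substitute t = 24: MRS = 24/c. Setting 24/c = 24/17 gives c = 24/(24/17) = 17.

c = 17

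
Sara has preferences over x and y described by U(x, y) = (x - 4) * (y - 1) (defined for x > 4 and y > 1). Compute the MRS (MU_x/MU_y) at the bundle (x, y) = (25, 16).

MU_x = (y−1), MU_y = (x−4).
MRS = (y−1)/(x−4).
At (25, 16): MRS = 5/7.
That is, one extra unit of x is worth 5/7 units of y at the margin.

MRS = 5/7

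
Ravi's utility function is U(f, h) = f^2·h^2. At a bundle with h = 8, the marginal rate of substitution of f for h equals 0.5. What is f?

f = 16

MU_f = 2·f·h^2 and MU_h = 2·f^2·h.
MRS = MU_f/MU_h = h/f.
Substitute h = 8: MRS = 8/f. Setting 8/f = 0.5 gives f = 8/0.5 = 16.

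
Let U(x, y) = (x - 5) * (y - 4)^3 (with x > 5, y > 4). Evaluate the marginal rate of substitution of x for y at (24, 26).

MRS = 22/57

MU_x = (y−4)^3, MU_y = 3·(x−5)·(y−4)^2.
MRS = (1/3)·(y−4)/(x−5).
At (24, 26): MRS = 22/57.
So at (24, 26) the consumer would give up 22/57 units of y for one more unit of x.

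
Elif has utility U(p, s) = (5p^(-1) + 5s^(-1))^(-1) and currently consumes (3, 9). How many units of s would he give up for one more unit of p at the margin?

MRS = 9

For CES with ρ = -1, MRS = (s/p)^2.
At (3, 9): MRS = 9.
The indifference curve has slope −9 at this bundle.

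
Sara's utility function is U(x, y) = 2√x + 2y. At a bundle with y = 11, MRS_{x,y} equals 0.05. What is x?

x = 100

MU_x = 2/(2√x), MU_y = 2.
MRS = 2/(2√x) ÷ 2.
MRS depends only on x: 0.5/√x = 0.05 ⇒ √x = 0.5/0.05 = 10 ⇒ x = 100.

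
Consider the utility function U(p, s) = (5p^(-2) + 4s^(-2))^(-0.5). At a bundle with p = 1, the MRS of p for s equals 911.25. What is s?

s = 9

For CES with ρ = -2, MRS = (5/4)·(s/p)^3.
Setting (5/4)·(s/1)^3 = 911.25 gives (s/1)^3 = 729, so s/1 = 9 and s = 9.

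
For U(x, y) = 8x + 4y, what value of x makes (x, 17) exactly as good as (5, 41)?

U(5, 41) = 204.
Set U(x, 17) = 204 and solve.
8x + 4·17 = 204 ⇒ 8x = 136 ⇒ x = 17.
Check: U(17, 17) = 204.

x = 17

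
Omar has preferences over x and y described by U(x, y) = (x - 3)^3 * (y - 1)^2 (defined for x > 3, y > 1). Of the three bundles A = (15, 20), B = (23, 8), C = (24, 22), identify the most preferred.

Bundle C

Evaluate utility at each bundle:
U(A) = 623808.
U(B) = 392000.
U(C) = 4084101.
Highest utility is C, so C ≻ A ≻ B.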